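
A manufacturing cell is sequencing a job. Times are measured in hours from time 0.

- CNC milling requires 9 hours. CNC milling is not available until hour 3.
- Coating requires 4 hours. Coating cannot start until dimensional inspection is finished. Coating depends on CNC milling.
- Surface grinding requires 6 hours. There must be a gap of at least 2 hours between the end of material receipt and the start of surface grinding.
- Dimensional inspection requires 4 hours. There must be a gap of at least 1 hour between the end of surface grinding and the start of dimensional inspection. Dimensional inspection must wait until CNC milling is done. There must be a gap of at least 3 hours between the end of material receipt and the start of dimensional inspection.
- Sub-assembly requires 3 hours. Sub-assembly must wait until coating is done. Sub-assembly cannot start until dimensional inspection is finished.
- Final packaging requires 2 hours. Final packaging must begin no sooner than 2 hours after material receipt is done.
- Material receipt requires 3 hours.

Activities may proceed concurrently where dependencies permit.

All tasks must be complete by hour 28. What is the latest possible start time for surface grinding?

Sub-assembly has no dependents, so it just needs to finish by hour 28. Starting by 28 − 3 = hour 25 achieves that.
Since sub-assembly (must start by hour 25) depends on it, coating must finish by hour 25. Backing off its 4-hour duration gives a latest start of hour 21.
For dimensional inspection: coating (must start by hour 21); sub-assembly (must start by hour 25). The most restrictive is hour 21; with a 4-hour duration, dimensional inspection must start by hour 17.
Since dimensional inspection (must start by hour 17, minus 1-hour gap → hour 16) depends on it, surface grinding must finish by hour 16. Backing off its 6-hour duration gives a latest start of hour 10.

10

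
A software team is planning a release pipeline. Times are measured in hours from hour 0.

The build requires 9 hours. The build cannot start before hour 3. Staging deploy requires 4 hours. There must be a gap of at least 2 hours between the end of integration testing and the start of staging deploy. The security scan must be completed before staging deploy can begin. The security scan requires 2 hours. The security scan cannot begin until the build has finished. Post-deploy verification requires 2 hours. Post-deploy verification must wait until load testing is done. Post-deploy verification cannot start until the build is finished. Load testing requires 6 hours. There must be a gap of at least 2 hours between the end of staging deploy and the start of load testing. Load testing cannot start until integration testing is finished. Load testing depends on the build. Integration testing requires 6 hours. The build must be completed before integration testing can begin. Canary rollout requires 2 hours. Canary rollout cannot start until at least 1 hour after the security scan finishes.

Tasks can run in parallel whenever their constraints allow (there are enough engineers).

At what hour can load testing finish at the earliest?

The build cannot begin until its own release at hour 3. It runs from hour 3 to 3 + 9 = hour 12.
After the build (finishes hour 12), the security scan can start at hour 12 and finishes at hour 14.
After the build (finishes hour 12), integration testing can start at hour 12 and finishes at hour 18.
Staging deploy cannot start until integration testing (finishes hour 18, plus 2-hour gap → hour 20); the security scan (finishes hour 14). The controlling bound is hour 20, so staging deploy finishes at 20 + 4 = hour 24.
Load testing has to wait for staging deploy (finishes hour 24, plus 2-hour gap → hour 26); integration testing (finishes hour 18); the build (finishes hour 12). The latest of these is hour 26, so load testing runs hour 26 to 26 + 6 = hour 32.

32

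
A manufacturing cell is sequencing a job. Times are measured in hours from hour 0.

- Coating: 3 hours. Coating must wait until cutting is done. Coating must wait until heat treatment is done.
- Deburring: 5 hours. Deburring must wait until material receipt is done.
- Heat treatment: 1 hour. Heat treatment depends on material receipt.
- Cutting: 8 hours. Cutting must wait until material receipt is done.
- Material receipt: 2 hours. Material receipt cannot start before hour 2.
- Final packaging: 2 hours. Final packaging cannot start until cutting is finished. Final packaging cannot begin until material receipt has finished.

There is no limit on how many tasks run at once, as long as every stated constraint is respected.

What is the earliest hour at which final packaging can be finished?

14

After its own release at hour 2, material receipt can start at hour 2 and finishes at hour 4.
Cutting waits on material receipt (finishes hour 4), so it starts at hour 4 and finishes at 4 + 8 = hour 12.
Final packaging cannot start until cutting (finishes hour 12); material receipt (finishes hour 4). The controlling bound is hour 12, so final packaging finishes at 12 + 2 = hour 14.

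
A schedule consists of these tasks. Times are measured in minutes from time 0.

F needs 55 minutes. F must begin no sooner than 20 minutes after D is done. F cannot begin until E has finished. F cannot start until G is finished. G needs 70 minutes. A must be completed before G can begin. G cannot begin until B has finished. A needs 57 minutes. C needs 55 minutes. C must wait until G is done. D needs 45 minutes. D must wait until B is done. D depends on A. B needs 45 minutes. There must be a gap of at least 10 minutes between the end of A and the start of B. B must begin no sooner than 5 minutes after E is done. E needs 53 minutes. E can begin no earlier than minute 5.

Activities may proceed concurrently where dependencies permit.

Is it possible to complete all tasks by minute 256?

E waits on its own release at minute 5, so it starts at minute 5 and finishes at 5 + 53 = minute 58.
A has no prerequisites, so it starts at minute 0 and finishes at minute 57.
B has to wait for A (finishes minute 57, plus 10-minute gap → minute 67); E (finishes minute 58, plus 5-minute gap → minute 63). The latest of these is minute 67, so B runs minute 67 to 67 + 45 = minute 112.
G needs all of A (finishes minute 57); B (finishes minute 112). That puts its earliest start at minute 112; it finishes at 112 + 70 = minute 182.
C cannot begin until G (finishes minute 182). It runs from minute 182 to 182 + 55 = minute 237.
D has to wait for B (finishes minute 112); A (finishes minute 57). The latest of these is minute 112, so D runs minute 112 to 112 + 45 = minute 157.
F needs all of D (finishes minute 157, plus 20-minute gap → minute 177); E (finishes minute 58); G (finishes minute 182). That puts its earliest start at minute 182; it finishes at 182 + 55 = minute 237.
Every task is finished by minute 237, which is no later than the deadline of 256, so the schedule is feasible.

Yes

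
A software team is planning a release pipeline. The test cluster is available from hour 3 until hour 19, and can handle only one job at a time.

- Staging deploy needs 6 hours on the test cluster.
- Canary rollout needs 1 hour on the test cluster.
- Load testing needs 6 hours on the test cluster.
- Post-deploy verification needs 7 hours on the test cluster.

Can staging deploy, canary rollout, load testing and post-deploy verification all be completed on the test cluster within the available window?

The test cluster window is 19 − 3 = 16 hours.
Running back to back, the jobs need 6 + 1 + 6 + 7 = 20 hours on the test cluster.
Since 20 > 16, they cannot all fit.

No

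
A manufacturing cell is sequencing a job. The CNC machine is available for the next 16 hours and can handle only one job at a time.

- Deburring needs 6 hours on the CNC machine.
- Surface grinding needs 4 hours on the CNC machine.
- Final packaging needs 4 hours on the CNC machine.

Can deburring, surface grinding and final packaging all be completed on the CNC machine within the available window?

Yes

Running back to back, the jobs need 6 + 4 + 4 = 14 hours on the CNC machine.
Since 14 ≤ 16, they fit within the window.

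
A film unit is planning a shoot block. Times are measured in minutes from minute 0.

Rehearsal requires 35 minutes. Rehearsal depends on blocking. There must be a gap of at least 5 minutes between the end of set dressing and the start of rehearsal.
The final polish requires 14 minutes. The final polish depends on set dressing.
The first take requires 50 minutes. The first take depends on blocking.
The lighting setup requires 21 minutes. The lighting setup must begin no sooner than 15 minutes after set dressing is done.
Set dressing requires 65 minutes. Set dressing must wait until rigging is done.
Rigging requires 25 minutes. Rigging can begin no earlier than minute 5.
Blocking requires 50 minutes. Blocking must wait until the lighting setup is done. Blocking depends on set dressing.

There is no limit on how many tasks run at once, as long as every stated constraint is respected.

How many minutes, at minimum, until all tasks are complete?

231

Rigging cannot begin until its own release at minute 5. It runs from minute 5 to 5 + 25 = minute 30.
Set dressing waits on rigging (finishes minute 30), so it starts at minute 30 and finishes at 30 + 65 = minute 95.
After set dressing (finishes minute 95), the final polish can start at minute 95 and finishes at minute 109.
The lighting setup cannot begin until set dressing (finishes minute 95, plus 15-minute gap → minute 110). It runs from minute 110 to 110 + 21 = minute 131.
Blocking needs all of the lighting setup (finishes minute 131); set dressing (finishes minute 95). That puts its earliest start at minute 131; it finishes at 131 + 50 = minute 181.
The first take waits on blocking (finishes minute 181), so it starts at minute 181 and finishes at 181 + 50 = minute 231.
Rehearsal has to wait for blocking (finishes minute 181); set dressing (finishes minute 95, plus 5-minute gap → minute 100). The latest of these is minute 181, so rehearsal runs minute 181 to 181 + 35 = minute 216.
All tasks are finished once the last one completes. Finish times: Rigging at 30, Set dressing at 95, The lighting setup at 131, Blocking at 181, Rehearsal at 216, The final polish at 109, The first take at 231. The latest is minute 231.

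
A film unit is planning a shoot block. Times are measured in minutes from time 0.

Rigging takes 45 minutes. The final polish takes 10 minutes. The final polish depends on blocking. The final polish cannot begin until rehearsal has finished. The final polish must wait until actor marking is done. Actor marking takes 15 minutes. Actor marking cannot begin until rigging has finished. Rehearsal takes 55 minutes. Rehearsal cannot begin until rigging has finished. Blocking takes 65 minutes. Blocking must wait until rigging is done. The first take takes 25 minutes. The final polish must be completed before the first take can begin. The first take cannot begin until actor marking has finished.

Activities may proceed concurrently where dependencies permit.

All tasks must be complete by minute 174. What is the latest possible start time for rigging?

The first take has no dependents, so it just needs to finish by minute 174. Starting by 174 − 25 = minute 149 achieves that.
Since the first take (must start by minute 149) depends on it, the final polish must finish by minute 149. Backing off its 10-minute duration gives a latest start of minute 139.
Blocking must finish before the final polish (must start by minute 139). With a 65-minute duration, blocking must start by 139 − 65 = minute 74.
Actor marking feeds the final polish (must start by minute 139); the first take (must start by minute 149). Taking the minimum, actor marking must finish by minute 139 and start by 139 − 15 = minute 124.
Rehearsal feeds into the final polish (must start by minute 139); so rehearsal must finish by minute 139 and therefore start by minute 84.
Rigging must finish in time for blocking (must start by minute 74); actor marking (must start by minute 124); rehearsal (must start by minute 84). The tightest is minute 74, so rigging must start by 74 − 45 = minute 29.

29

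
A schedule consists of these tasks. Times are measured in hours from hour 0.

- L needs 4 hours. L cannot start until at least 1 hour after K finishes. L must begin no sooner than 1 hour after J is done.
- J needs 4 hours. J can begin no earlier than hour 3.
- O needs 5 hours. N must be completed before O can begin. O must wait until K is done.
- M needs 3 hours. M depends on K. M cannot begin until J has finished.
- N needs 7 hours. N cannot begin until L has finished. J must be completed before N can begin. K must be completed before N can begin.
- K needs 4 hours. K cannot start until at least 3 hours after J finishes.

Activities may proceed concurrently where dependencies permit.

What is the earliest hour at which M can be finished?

After its own release at hour 3, J can start at hour 3 and finishes at hour 7.
K cannot begin until J (finishes hour 7, plus 3-hour gap → hour 10). It runs from hour 10 to 10 + 4 = hour 14.
For M: K (finishes hour 14); J (finishes hour 7). Taking the maximum gives a start of hour 14, and it finishes at 14 + 3 = hour 17.

17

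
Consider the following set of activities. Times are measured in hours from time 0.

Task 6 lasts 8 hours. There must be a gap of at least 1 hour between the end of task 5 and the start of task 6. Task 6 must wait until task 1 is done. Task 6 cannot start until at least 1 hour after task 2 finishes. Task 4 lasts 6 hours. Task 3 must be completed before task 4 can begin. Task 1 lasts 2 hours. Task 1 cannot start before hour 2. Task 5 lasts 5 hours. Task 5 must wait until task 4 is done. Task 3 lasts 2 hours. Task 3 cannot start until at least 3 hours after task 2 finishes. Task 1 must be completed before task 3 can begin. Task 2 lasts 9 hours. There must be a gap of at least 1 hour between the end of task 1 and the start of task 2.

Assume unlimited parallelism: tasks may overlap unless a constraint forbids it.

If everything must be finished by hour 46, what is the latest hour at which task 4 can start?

Task 6 must finish by hour 46; it takes 8 hours, so it must start by 46 − 8 = hour 38.
Task 5 feeds into task 6 (must start by hour 38, minus 1-hour gap → hour 37); so task 5 must finish by hour 37 and therefore start by hour 32.
Since task 5 (must start by hour 32) depends on it, task 4 must finish by hour 32. Backing off its 6-hour duration gives a latest start of hour 26.

26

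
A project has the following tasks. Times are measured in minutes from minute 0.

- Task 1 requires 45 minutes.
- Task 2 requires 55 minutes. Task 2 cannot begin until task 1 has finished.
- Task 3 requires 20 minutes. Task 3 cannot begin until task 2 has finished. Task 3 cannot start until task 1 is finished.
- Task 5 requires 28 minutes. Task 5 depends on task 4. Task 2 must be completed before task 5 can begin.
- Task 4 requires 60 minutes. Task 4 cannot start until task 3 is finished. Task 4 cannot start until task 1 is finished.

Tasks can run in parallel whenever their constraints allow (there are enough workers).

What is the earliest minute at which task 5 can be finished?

208

Task 1 has no prerequisites, so it starts at minute 0 and finishes at minute 45.
Task 2 cannot begin until task 1 (finishes minute 45). It runs from minute 45 to 45 + 55 = minute 100.
For task 3: task 2 (finishes minute 100); task 1 (finishes minute 45). Taking the maximum gives a start of minute 100, and it finishes at 100 + 20 = minute 120.
Task 4 cannot start until task 3 (finishes minute 120); task 1 (finishes minute 45). The controlling bound is minute 120, so task 4 finishes at 120 + 60 = minute 180.
Task 5 needs all of task 4 (finishes minute 180); task 2 (finishes minute 100). That puts its earliest start at minute 180; it finishes at 180 + 28 = minute 208.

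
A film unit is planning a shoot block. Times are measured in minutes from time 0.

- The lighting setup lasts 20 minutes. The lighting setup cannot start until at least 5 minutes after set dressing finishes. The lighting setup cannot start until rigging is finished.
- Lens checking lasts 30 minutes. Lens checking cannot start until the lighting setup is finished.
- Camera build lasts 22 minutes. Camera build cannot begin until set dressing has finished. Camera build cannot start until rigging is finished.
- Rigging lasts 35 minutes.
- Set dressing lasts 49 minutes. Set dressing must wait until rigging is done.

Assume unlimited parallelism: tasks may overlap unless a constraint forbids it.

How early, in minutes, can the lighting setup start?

Nothing blocks rigging, so it runs from minute 0 to minute 35.
Set dressing cannot begin until rigging (finishes minute 35). It runs from minute 35 to 35 + 49 = minute 84.
The lighting setup waits on set dressing (finishes minute 84, plus 5-minute gap → minute 89); rigging (finishes minute 35). The latest of these is minute 89, which is the earliest the lighting setup can start.

89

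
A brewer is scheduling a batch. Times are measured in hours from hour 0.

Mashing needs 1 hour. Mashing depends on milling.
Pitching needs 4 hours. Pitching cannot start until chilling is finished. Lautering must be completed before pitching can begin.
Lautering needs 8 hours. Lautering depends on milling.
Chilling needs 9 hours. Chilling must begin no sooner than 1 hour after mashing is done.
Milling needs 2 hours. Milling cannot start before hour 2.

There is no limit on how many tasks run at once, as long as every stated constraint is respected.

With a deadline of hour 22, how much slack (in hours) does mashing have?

3

After its own release at hour 2, milling can start at hour 2 and finishes at hour 4.
Mashing waits on milling (finishes hour 4), so it starts at hour 4 and finishes at 4 + 1 = hour 5.

Working backward from the deadline:
To finish by hour 22, pitching (duration 4) must start no later than hour 18.
Chilling feeds into pitching (must start by hour 18); so chilling must finish by hour 18 and therefore start by hour 9.
Mashing has to be done before chilling (must start by hour 9, minus 1-hour gap → hour 8). That means finishing by hour 8, i.e. starting by 8 − 1 = hour 7.
So mashing can start as early as hour 4 and as late as hour 7, giving 7 − 4 = 3 hours of slack.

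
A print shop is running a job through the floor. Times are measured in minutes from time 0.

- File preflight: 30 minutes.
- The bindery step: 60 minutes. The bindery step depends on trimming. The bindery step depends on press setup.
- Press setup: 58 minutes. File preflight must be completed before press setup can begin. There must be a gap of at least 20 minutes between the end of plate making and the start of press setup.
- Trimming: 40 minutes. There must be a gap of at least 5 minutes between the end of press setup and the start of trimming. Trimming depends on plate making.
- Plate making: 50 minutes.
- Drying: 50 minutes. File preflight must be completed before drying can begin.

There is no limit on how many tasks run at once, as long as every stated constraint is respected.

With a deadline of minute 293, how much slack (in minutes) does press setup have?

60

Plate making has no prerequisites, so it starts at minute 0 and finishes at minute 50.
File preflight can start immediately at minute 0; it finishes at minute 30.
Press setup cannot start until file preflight (finishes minute 30); plate making (finishes minute 50, plus 20-minute gap → minute 70). The controlling bound is minute 70, so press setup finishes at 70 + 58 = minute 128.

Working backward from the deadline:
The bindery step has no dependents, so it just needs to finish by minute 293. Starting by 293 − 60 = minute 233 achieves that.
Trimming has to be done before the bindery step (must start by minute 233). That means finishing by minute 233, i.e. starting by 233 − 40 = minute 193.
Press setup must finish in time for trimming (must start by minute 193, minus 5-minute gap → minute 188); the bindery step (must start by minute 233). The tightest is minute 188, so press setup must start by 188 − 58 = minute 130.
So press setup can start as early as minute 70 and as late as minute 130, giving 130 − 70 = 60 minutes of slack.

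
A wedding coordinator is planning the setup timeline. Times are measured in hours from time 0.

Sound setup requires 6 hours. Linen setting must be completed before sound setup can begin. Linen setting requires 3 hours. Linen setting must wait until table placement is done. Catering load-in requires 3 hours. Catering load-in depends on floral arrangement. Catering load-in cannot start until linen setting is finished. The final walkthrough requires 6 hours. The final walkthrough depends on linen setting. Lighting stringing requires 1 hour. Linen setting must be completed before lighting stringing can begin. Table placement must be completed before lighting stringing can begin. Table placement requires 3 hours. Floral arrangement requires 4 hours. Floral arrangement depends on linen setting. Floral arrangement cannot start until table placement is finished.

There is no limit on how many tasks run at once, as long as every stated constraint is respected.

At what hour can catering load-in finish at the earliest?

13

Table placement has no prerequisites, so it starts at hour 0 and finishes at hour 3.
After table placement (finishes hour 3), linen setting can start at hour 3 and finishes at hour 6.
For floral arrangement: linen setting (finishes hour 6); table placement (finishes hour 3). Taking the maximum gives a start of hour 6, and it finishes at 6 + 4 = hour 10.
Catering load-in needs all of floral arrangement (finishes hour 10); linen setting (finishes hour 6). That puts its earliest start at hour 10; it finishes at 10 + 3 = hour 13.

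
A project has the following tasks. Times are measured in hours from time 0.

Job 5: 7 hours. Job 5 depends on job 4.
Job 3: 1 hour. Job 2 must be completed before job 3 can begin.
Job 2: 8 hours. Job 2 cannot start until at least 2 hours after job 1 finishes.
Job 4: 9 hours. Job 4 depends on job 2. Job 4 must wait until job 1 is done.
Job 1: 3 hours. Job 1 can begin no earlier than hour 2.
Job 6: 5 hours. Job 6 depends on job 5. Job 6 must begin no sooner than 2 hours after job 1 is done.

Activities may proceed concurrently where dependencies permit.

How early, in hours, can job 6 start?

After its own release at hour 2, job 1 can start at hour 2 and finishes at hour 5.
Job 2 waits on job 1 (finishes hour 5, plus 2-hour gap → hour 7), so it starts at hour 7 and finishes at 7 + 8 = hour 15.
Job 4 has to wait for job 2 (finishes hour 15); job 1 (finishes hour 5). The latest of these is hour 15, so job 4 runs hour 15 to 15 + 9 = hour 24.
Job 5 waits on job 4 (finishes hour 24), so it starts at hour 24 and finishes at 24 + 7 = hour 31.
Job 6 waits on job 5 (finishes hour 31); job 1 (finishes hour 5, plus 2-hour gap → hour 7). The latest of these is hour 31, which is the earliest job 6 can start.

31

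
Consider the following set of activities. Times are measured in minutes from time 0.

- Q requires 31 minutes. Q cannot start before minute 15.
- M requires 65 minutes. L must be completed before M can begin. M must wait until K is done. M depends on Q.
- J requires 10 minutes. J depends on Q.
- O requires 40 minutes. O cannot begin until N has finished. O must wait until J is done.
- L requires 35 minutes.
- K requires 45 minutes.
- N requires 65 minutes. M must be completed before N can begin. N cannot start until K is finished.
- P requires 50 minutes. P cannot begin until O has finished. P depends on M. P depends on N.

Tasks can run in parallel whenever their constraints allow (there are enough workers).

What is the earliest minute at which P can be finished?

Q cannot begin until its own release at minute 15. It runs from minute 15 to 15 + 31 = minute 46.
After Q (finishes minute 46), J can start at minute 46 and finishes at minute 56.
L has no prerequisites, so it starts at minute 0 and finishes at minute 35.
K can start immediately at minute 0; it finishes at minute 45.
M needs all of L (finishes minute 35); K (finishes minute 45); Q (finishes minute 46). That puts its earliest start at minute 46; it finishes at 46 + 65 = minute 111.
For N: M (finishes minute 111); K (finishes minute 45). Taking the maximum gives a start of minute 111, and it finishes at 111 + 65 = minute 176.
O has to wait for N (finishes minute 176); J (finishes minute 56). The latest of these is minute 176, so O runs minute 176 to 176 + 40 = minute 216.
For P: O (finishes minute 216); M (finishes minute 111); N (finishes minute 176). Taking the maximum gives a start of minute 216, and it finishes at 216 + 50 = minute 266.

266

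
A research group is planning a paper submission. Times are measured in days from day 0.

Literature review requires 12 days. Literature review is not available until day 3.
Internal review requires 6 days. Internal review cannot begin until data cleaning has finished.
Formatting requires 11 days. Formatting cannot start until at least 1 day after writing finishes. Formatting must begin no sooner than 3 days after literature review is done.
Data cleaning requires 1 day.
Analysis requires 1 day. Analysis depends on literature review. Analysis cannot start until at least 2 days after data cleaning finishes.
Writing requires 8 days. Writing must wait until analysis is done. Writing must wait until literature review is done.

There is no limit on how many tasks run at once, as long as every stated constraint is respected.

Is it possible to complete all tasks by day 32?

No

Data cleaning has no prerequisites, so it starts at day 0 and finishes at day 1.
Internal review cannot begin until data cleaning (finishes day 1). It runs from day 1 to 1 + 6 = day 7.
After its own release at day 3, literature review can start at day 3 and finishes at day 15.
Analysis needs all of literature review (finishes day 15); data cleaning (finishes day 1, plus 2-day gap → day 3). That puts its earliest start at day 15; it finishes at 15 + 1 = day 16.
Writing has to wait for analysis (finishes day 16); literature review (finishes day 15). The latest of these is day 16, so writing runs day 16 to 16 + 8 = day 24.
For formatting: writing (finishes day 24, plus 1-day gap → day 25); literature review (finishes day 15, plus 3-day gap → day 18). Taking the maximum gives a start of day 25, and it finishes at 25 + 11 = day 36.
The earliest everything can be done is day 36, which is after the deadline of 32, so it is not possible.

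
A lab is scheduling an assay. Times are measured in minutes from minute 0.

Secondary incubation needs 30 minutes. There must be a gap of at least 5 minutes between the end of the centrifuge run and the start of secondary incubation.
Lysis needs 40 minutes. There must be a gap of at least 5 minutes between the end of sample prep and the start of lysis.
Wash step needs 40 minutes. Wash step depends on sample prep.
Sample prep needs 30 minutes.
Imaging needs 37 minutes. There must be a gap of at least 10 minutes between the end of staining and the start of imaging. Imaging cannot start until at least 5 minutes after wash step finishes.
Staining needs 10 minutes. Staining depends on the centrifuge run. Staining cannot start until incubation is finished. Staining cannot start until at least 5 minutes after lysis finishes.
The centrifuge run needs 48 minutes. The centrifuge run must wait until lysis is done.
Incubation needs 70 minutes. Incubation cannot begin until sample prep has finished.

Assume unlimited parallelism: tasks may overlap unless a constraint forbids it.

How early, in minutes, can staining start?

123

Nothing blocks sample prep, so it runs from minute 0 to minute 30.
Incubation cannot begin until sample prep (finishes minute 30). It runs from minute 30 to 30 + 70 = minute 100.
After sample prep (finishes minute 30, plus 5-minute gap → minute 35), lysis can start at minute 35 and finishes at minute 75.
After lysis (finishes minute 75), the centrifuge run can start at minute 75 and finishes at minute 123.
Staining waits on the centrifuge run (finishes minute 123); incubation (finishes minute 100); lysis (finishes minute 75, plus 5-minute gap → minute 80). The latest of these is minute 123, which is the earliest staining can start.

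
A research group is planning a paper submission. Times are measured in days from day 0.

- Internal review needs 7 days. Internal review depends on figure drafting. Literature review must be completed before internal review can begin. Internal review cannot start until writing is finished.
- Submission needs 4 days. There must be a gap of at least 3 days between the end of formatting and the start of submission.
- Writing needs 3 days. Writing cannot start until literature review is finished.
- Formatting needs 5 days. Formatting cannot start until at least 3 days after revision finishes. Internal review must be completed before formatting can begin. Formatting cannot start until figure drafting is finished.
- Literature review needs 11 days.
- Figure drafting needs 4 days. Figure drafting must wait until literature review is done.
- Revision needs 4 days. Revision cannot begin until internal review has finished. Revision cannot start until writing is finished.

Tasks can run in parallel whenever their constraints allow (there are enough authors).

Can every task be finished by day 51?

Literature review has no prerequisites, so it starts at day 0 and finishes at day 11.
Writing waits on literature review (finishes day 11), so it starts at day 11 and finishes at 11 + 3 = day 14.
Figure drafting waits on literature review (finishes day 11), so it starts at day 11 and finishes at 11 + 4 = day 15.
For internal review: figure drafting (finishes day 15); literature review (finishes day 11); writing (finishes day 14). Taking the maximum gives a start of day 15, and it finishes at 15 + 7 = day 22.
For revision: internal review (finishes day 22); writing (finishes day 14). Taking the maximum gives a start of day 22, and it finishes at 22 + 4 = day 26.
Formatting needs all of revision (finishes day 26, plus 3-day gap → day 29); internal review (finishes day 22); figure drafting (finishes day 15). That puts its earliest start at day 29; it finishes at 29 + 5 = day 34.
After formatting (finishes day 34, plus 3-day gap → day 37), submission can start at day 37 and finishes at day 41.
Every task is finished by day 41, which is no later than the deadline of 51, so the schedule is feasible.

Yes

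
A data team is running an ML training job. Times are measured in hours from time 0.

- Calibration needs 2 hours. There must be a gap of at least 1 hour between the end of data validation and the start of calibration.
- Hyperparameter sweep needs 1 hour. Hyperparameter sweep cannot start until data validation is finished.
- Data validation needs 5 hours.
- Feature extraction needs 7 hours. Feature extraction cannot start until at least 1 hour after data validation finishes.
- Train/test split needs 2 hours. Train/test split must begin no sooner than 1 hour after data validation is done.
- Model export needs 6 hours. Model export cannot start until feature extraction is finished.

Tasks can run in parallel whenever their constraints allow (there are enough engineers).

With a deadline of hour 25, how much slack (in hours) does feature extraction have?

Data validation can start immediately at hour 0; it finishes at hour 5.
Feature extraction waits on data validation (finishes hour 5, plus 1-hour gap → hour 6), so it starts at hour 6 and finishes at 6 + 7 = hour 13.

Working backward from the deadline:
Nothing follows model export; the deadline of hour 25 is its only limit. It must start by 25 − 6 = hour 19.
Feature extraction feeds into model export (must start by hour 19); so feature extraction must finish by hour 19 and therefore start by hour 12.
So feature extraction can start as early as hour 6 and as late as hour 12, giving 12 − 6 = 6 hours of slack.

6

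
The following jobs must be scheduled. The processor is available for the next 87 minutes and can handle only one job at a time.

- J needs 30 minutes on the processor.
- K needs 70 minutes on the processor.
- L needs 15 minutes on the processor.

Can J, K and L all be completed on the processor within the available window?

No

Running back to back, the jobs need 30 + 70 + 15 = 115 minutes on the processor.
Since 115 > 87, they cannot all fit.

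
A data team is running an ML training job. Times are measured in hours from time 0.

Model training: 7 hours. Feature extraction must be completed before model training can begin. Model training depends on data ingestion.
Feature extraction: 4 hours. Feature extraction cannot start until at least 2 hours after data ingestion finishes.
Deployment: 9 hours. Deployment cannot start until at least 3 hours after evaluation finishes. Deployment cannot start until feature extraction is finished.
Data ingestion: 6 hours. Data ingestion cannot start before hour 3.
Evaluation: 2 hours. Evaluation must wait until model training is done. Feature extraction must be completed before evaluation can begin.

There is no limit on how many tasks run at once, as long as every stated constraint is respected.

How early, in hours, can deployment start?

After its own release at hour 3, data ingestion can start at hour 3 and finishes at hour 9.
After data ingestion (finishes hour 9, plus 2-hour gap → hour 11), feature extraction can start at hour 11 and finishes at hour 15.
Model training needs all of feature extraction (finishes hour 15); data ingestion (finishes hour 9). That puts its earliest start at hour 15; it finishes at 15 + 7 = hour 22.
Evaluation needs all of model training (finishes hour 22); feature extraction (finishes hour 15). That puts its earliest start at hour 22; it finishes at 22 + 2 = hour 24.
Deployment waits on evaluation (finishes hour 24, plus 3-hour gap → hour 27); feature extraction (finishes hour 15). The latest of these is hour 27, which is the earliest deployment can start.

27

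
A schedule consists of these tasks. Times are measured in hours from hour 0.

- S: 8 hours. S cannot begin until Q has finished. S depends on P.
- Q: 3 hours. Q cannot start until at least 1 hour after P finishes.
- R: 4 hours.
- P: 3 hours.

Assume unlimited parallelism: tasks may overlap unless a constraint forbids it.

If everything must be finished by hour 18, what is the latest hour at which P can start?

3

Nothing follows S; the deadline of hour 18 is its only limit. It must start by 18 − 8 = hour 10.
Q must finish before S (must start by hour 10). With a 3-hour duration, Q must start by 10 − 3 = hour 7.
P must finish in time for Q (must start by hour 7, minus 1-hour gap → hour 6); S (must start by hour 10). The tightest is hour 6, so P must start by 6 − 3 = hour 3.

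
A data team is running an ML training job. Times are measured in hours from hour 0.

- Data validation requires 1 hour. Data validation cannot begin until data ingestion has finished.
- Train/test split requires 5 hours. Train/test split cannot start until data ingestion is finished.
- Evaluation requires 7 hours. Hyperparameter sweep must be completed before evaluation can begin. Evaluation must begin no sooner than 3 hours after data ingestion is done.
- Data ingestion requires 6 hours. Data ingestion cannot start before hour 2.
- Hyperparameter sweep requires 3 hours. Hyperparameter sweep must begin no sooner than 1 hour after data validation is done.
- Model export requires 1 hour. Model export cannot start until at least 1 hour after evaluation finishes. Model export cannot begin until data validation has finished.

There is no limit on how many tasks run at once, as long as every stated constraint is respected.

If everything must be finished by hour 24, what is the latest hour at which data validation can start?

10

Model export has no dependents, so it just needs to finish by hour 24. Starting by 24 − 1 = hour 23 achieves that.
Evaluation must finish before model export (must start by hour 23, minus 1-hour gap → hour 22). With a 7-hour duration, evaluation must start by 22 − 7 = hour 15.
Hyperparameter sweep feeds into evaluation (must start by hour 15); so hyperparameter sweep must finish by hour 15 and therefore start by hour 12.
Data validation feeds hyperparameter sweep (must start by hour 12, minus 1-hour gap → hour 11); model export (must start by hour 23). Taking the minimum, data validation must finish by hour 11 and start by 11 − 1 = hour 10.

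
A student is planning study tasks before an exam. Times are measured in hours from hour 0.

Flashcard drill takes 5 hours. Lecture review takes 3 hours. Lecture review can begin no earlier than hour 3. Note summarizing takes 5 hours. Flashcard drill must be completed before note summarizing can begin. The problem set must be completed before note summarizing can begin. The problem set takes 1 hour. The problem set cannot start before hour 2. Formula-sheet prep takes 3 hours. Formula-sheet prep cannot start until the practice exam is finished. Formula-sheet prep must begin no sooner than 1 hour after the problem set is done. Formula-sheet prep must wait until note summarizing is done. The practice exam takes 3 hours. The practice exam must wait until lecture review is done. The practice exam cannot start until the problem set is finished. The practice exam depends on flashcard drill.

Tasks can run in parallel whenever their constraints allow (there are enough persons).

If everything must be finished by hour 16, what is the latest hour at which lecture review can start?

7

To finish by hour 16, formula-sheet prep (duration 3) must start no later than hour 13.
Since formula-sheet prep (must start by hour 13) depends on it, the practice exam must finish by hour 13. Backing off its 3-hour duration gives a latest start of hour 10.
Lecture review must finish before the practice exam (must start by hour 10). With a 3-hour duration, lecture review must start by 10 − 3 = hour 7.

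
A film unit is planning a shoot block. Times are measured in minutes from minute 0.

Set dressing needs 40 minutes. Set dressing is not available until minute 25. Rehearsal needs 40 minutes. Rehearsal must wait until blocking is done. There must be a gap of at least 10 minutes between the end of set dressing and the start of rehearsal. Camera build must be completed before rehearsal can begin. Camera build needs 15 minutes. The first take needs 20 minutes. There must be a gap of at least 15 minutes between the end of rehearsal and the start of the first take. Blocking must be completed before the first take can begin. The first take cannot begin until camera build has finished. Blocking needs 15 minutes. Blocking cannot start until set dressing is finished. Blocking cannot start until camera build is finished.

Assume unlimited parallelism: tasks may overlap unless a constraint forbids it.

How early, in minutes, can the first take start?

Camera build has no prerequisites, so it starts at minute 0 and finishes at minute 15.
Set dressing waits on its own release at minute 25, so it starts at minute 25 and finishes at 25 + 40 = minute 65.
Blocking has to wait for set dressing (finishes minute 65); camera build (finishes minute 15). The latest of these is minute 65, so blocking runs minute 65 to 65 + 15 = minute 80.
Rehearsal needs all of blocking (finishes minute 80); set dressing (finishes minute 65, plus 10-minute gap → minute 75); camera build (finishes minute 15). That puts its earliest start at minute 80; it finishes at 80 + 40 = minute 120.
The first take waits on rehearsal (finishes minute 120, plus 15-minute gap → minute 135); blocking (finishes minute 80); camera build (finishes minute 15). The latest of these is minute 135, which is the earliest the first take can start.

135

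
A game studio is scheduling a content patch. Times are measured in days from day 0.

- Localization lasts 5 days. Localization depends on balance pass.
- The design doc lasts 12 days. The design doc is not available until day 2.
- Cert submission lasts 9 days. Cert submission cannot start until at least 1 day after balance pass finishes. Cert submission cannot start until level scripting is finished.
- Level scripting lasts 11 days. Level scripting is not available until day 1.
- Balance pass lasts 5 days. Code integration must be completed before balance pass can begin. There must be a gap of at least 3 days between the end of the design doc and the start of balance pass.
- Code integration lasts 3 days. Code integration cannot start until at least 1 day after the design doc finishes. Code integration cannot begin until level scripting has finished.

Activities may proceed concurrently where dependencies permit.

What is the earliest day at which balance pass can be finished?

23

After its own release at day 1, level scripting can start at day 1 and finishes at day 12.
The design doc cannot begin until its own release at day 2. It runs from day 2 to 2 + 12 = day 14.
For code integration: the design doc (finishes day 14, plus 1-day gap → day 15); level scripting (finishes day 12). Taking the maximum gives a start of day 15, and it finishes at 15 + 3 = day 18.
For balance pass: code integration (finishes day 18); the design doc (finishes day 14, plus 3-day gap → day 17). Taking the maximum gives a start of day 18, and it finishes at 18 + 5 = day 23.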